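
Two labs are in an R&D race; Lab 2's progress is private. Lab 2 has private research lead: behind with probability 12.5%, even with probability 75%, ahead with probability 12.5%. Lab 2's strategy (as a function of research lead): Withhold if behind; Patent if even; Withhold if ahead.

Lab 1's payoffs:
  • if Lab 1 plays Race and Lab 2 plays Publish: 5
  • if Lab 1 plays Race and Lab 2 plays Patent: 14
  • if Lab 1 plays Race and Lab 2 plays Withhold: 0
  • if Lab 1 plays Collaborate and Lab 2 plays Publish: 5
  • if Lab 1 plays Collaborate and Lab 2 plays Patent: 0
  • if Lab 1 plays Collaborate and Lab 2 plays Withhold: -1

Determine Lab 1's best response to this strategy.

Race

Compute Lab 1's expected payoff for each action, taking the expectation over Lab 2's type.
E[Race] = 0.125·(0) + 0.75·(14) + 0.125·(0) = 10.5
E[Collaborate] = 0.125·(-1) + 0.75·(0) + 0.125·(-1) = -0.25
Best response: Race (10.5 is the largest).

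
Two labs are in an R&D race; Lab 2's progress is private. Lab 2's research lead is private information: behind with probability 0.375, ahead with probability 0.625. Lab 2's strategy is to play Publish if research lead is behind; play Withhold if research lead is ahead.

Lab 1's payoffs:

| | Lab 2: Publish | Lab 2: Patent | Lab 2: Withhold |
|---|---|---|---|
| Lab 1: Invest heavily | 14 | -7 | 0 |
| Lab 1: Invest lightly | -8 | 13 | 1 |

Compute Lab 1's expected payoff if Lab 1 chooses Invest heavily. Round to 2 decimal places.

5.25

E[Invest heavily] = 0.375·14 + 0.625·0 = 5.25 + 0 = 5.25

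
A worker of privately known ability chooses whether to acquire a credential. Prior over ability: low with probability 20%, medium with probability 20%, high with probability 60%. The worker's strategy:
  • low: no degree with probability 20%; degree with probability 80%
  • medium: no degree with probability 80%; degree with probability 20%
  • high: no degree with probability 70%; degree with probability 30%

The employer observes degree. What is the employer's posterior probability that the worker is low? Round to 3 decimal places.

P(degree) = 0.2·0.8 + 0.2·0.2 + 0.6·0.3 = 0.38
P(low | degree) = (0.2·0.8) / 0.38 = 0.16 / 0.38 = 0.421053

0.421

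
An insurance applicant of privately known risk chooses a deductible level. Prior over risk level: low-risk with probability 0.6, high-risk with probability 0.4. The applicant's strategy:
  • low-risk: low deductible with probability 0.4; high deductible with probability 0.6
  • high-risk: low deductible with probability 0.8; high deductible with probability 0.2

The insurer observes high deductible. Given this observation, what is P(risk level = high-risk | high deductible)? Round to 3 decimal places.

0.182

Apply Bayes' rule using the sender's strategy as the likelihood.
P(high deductible) = 0.6·0.6 + 0.4·0.2 = 0.44
P(high-risk | high deductible) = (0.4·0.2) / 0.44 = 0.08 / 0.44 = 0.181818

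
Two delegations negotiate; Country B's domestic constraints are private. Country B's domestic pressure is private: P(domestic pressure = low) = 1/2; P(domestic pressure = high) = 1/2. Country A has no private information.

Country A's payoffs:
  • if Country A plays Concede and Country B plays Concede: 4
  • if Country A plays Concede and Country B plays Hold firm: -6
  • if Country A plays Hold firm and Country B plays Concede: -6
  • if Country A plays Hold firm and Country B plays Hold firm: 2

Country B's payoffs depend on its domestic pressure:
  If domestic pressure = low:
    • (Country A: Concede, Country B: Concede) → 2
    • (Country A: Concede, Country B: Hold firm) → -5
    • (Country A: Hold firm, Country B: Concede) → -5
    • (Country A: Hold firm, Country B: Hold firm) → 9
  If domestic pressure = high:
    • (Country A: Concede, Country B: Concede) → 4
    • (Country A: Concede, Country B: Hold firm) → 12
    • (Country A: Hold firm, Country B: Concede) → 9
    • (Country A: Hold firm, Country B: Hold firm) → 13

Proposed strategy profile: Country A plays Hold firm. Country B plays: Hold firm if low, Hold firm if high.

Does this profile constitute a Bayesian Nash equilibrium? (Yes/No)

A profile is a BNE iff every type of every player is best-responding given beliefs about the other side.
Country A plays Hold firm: E[Hold firm] = 1/2·(2) + 1/2·(2) = 2; E[Concede] = -6. Best-responding. ✓
Country B (domestic pressure low), facing Hold firm: Concede gives -5, Hold firm gives 9. Proposed Hold firm is best. ✓
Country B (domestic pressure high), facing Hold firm: Concede gives 9, Hold firm gives 13. Proposed Hold firm is best. ✓

Yes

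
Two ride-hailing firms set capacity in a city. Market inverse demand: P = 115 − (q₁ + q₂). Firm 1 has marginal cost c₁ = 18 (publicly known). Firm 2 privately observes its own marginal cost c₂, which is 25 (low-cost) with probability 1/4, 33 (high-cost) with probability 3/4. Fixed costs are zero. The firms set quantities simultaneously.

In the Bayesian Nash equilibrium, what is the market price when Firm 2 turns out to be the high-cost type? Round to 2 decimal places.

55.67

Type-c best response for Firm 2: q₂(c) = (115 − c)/2 − q₁/2.
Firm 1 maximizes expected profit; its first-order condition is 115 − 2q₁ − E[q₂] − 18 = 0.
Substituting E[q₂] and solving: E[c₂] = 31, so q₁ = (115 − 2·18 + 31)/3 = 36.6667.
q₂(high-cost) = 22.6667, so P = 115 − (36.6667 + 22.6667) = 55.6667.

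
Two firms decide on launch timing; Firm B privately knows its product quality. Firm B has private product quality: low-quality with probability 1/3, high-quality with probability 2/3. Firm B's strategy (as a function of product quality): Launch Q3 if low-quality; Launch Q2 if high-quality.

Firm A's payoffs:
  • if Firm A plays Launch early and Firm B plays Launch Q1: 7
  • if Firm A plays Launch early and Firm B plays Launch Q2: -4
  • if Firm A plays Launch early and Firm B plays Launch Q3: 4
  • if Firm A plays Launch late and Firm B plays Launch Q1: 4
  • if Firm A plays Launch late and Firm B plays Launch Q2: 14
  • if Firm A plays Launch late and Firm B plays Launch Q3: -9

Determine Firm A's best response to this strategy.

Launch late

Compute Firm A's expected payoff for each action, taking the expectation over Firm B's type.
E[Launch early] = 1/3·(4) + 2/3·(-4) = -4/3
E[Launch late] = 1/3·(-9) + 2/3·(14) = 19/3
Best response: Launch late (19/3 is the largest).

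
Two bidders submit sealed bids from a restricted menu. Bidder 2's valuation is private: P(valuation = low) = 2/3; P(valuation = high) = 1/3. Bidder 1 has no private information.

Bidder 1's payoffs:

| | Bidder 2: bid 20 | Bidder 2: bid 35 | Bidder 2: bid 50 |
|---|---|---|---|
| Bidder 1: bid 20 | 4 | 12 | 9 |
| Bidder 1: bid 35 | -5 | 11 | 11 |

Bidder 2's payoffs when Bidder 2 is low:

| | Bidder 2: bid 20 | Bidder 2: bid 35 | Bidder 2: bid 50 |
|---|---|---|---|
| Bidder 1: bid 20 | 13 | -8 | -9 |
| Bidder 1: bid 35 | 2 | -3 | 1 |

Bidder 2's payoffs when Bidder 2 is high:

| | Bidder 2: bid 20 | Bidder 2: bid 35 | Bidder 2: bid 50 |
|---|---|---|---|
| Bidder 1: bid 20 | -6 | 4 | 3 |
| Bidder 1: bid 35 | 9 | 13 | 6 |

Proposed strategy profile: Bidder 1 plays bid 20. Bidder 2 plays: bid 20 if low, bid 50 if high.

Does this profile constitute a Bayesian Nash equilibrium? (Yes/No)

No

A profile is a BNE iff every type of every player is best-responding given beliefs about the other side.
Bidder 1 plays bid 20: E[bid 20] = 2/3·(4) + 1/3·(9) = 17/3; E[bid 35] = 1/3. Best-responding. ✓
Bidder 2 (valuation low), facing bid 20: bid 20 gives 13, bid 35 gives -8, bid 50 gives -9. Proposed bid 20 is best. ✓
Bidder 2 (valuation high), facing bid 20: bid 20 gives -6, bid 35 gives 4, bid 50 gives 3. Proposed bid 50 is not best — profitable deviation exists. ✗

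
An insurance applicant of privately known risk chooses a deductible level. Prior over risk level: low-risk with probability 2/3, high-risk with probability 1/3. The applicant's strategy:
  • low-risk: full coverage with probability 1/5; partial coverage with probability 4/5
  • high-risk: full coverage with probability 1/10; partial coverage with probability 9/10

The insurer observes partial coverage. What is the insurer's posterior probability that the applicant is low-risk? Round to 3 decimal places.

P(partial coverage) = (2/3)·(4/5) + (1/3)·(9/10) = 5/6
P(low-risk | partial coverage) = ((2/3)·(4/5)) / (5/6) = (8/15) / (5/6) = 16/25

0.640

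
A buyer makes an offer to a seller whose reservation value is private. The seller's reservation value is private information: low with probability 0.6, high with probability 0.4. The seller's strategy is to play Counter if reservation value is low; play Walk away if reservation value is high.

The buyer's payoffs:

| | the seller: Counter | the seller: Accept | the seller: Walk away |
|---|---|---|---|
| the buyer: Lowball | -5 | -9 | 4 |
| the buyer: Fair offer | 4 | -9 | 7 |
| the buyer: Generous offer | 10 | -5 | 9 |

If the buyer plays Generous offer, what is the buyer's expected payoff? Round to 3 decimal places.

9.600

E[Generous offer] = 0.6·10 + 0.4·9 = 6 + 3.6 = 9.6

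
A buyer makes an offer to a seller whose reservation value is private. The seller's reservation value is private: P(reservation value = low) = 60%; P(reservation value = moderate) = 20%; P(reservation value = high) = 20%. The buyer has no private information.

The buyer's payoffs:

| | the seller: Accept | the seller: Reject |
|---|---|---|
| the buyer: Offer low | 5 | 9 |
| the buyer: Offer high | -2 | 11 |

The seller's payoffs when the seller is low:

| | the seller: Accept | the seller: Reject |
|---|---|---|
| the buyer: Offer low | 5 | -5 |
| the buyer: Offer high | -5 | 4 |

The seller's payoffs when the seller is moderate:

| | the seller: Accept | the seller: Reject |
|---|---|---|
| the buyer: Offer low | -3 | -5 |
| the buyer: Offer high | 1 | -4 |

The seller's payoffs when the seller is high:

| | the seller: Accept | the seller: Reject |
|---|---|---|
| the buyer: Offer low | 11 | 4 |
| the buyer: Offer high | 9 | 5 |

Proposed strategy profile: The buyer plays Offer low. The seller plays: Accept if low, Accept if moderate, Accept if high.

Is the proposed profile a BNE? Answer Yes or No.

Yes

The buyer plays Offer low: E[Offer low] = 0.6·(5) + 0.2·(5) + 0.2·(5) = 5; E[Offer high] = -2. Best-responding. ✓
The seller (reservation value low), facing Offer low: Accept gives 5, Reject gives -5. Proposed Accept is best. ✓
The seller (reservation value moderate), facing Offer low: Accept gives -3, Reject gives -5. Proposed Accept is best. ✓
The seller (reservation value high), facing Offer low: Accept gives 11, Reject gives 4. Proposed Accept is best. ✓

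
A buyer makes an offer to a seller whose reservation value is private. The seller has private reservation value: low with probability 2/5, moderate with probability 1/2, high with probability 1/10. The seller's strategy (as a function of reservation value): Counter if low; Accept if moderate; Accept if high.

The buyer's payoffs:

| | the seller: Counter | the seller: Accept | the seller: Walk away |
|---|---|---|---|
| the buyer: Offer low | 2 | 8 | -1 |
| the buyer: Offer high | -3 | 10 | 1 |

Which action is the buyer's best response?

Compute the buyer's expected payoff for each action, taking the expectation over the seller's type.
E[Offer low] = 2/5·(2) + 1/2·(8) + 1/10·(8) = 28/5
E[Offer high] = 2/5·(-3) + 1/2·(10) + 1/10·(10) = 24/5
Best response: Offer low (28/5 is the largest).

Offer low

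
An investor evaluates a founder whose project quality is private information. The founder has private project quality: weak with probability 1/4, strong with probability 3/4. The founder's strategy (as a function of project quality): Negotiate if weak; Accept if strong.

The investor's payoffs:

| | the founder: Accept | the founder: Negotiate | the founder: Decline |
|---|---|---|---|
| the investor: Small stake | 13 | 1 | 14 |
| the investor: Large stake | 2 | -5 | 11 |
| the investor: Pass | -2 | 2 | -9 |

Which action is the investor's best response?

Small stake

E[Small stake] = 1/4·(1) + 3/4·(13) = 10
E[Large stake] = 1/4·(-5) + 3/4·(2) = 1/4
E[Pass] = 1/4·(2) + 3/4·(-2) = -1
Best response: Small stake (10 is the largest).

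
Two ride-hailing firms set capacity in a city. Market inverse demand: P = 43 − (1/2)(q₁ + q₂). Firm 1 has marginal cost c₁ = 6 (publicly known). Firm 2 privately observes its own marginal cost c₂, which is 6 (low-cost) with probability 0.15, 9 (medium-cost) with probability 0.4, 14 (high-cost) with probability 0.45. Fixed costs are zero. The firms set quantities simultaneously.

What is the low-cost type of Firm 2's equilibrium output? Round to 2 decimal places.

Each type of Firm 2 best-responds to q₁; Firm 1 best-responds to the expected q₂ over Firm 2's types.
Firm 2 with cost c maximizes (43 − (1/2)(q₁+q₂) − c)·q₂, giving q₂(c) = (43 − c − (1/2)q₁).
E[c₂] = 0.15·6 + 0.4·9 + 0.45·14 = 10.8
Firm 1's FOC against E[q₂] yields q₁ = (43 − 2·6 + E[c₂])/(3/2) = (43 − 12 + 10.8)/(3/2) = 27.8667.
q₂(low-cost) = (43 − 6 − (1/2)·27.8667) = 23.0667.

23.07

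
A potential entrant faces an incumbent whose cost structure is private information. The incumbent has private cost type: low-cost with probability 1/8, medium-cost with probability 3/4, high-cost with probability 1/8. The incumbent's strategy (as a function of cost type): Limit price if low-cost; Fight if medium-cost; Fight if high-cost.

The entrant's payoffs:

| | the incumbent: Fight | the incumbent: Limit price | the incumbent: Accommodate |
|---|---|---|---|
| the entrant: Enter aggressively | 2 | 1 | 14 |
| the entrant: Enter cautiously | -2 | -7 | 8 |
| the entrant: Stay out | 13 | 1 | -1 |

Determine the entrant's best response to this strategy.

Stay out

Compute the entrant's expected payoff for each action, taking the expectation over the incumbent's type.
E[Enter aggressively] = 1/8·(1) + 3/4·(2) + 1/8·(2) = 15/8
E[Enter cautiously] = 1/8·(-7) + 3/4·(-2) + 1/8·(-2) = -21/8
E[Stay out] = 1/8·(1) + 3/4·(13) + 1/8·(13) = 23/2
Best response: Stay out (23/2 is the largest).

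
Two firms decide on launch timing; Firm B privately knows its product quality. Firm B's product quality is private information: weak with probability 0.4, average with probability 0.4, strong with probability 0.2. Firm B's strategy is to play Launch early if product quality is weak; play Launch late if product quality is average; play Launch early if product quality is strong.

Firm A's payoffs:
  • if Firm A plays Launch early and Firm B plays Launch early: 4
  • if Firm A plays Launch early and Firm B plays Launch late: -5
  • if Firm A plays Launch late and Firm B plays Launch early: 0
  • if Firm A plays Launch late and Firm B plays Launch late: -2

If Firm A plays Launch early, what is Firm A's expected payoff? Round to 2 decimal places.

E[Launch early] = 0.4·4 + 0.4·(-5) + 0.2·4 = 1.6 + (-2) + 0.8 = 0.4

0.40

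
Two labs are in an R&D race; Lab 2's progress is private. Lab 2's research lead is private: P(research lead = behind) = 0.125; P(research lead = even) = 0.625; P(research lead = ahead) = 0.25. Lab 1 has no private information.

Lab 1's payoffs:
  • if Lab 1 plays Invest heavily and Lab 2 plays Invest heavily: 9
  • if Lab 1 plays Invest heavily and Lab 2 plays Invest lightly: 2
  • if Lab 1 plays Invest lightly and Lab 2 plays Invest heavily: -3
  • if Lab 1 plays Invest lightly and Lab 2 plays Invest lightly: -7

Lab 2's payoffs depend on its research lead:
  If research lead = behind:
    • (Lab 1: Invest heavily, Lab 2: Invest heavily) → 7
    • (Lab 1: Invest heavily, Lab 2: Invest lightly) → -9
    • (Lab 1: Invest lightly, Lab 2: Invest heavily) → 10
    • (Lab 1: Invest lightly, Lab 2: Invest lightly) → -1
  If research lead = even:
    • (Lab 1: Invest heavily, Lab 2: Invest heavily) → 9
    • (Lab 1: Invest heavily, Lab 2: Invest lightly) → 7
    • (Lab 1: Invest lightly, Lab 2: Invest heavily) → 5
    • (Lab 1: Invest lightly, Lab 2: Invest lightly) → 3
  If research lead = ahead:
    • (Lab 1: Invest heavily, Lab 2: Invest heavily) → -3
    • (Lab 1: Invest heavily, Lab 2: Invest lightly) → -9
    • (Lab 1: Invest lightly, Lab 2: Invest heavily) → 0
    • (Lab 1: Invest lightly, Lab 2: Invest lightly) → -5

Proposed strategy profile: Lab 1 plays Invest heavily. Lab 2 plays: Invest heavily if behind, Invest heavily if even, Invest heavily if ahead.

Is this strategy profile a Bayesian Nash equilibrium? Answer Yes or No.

Yes

Lab 1 plays Invest heavily: E[Invest heavily] = 0.125·(9) + 0.625·(9) + 0.25·(9) = 9; E[Invest lightly] = -3. Best-responding. ✓
Lab 2 (research lead behind), facing Invest heavily: Invest heavily gives 7, Invest lightly gives -9. Proposed Invest heavily is best. ✓
Lab 2 (research lead even), facing Invest heavily: Invest heavily gives 9, Invest lightly gives 7. Proposed Invest heavily is best. ✓
Lab 2 (research lead ahead), facing Invest heavily: Invest heavily gives -3, Invest lightly gives -9. Proposed Invest heavily is best. ✓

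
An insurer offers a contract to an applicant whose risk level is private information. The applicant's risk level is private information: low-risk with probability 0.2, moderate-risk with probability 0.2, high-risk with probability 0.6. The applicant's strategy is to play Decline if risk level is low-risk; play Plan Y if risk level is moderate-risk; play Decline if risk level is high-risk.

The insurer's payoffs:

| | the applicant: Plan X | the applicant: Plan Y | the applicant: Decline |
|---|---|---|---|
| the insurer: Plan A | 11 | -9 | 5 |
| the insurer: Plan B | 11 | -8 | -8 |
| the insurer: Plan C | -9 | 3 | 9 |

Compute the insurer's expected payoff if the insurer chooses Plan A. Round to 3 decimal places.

E[Plan A] = 0.2·5 + 0.2·(-9) + 0.6·5 = 1 + (-1.8) + 3 = 2.2

2.200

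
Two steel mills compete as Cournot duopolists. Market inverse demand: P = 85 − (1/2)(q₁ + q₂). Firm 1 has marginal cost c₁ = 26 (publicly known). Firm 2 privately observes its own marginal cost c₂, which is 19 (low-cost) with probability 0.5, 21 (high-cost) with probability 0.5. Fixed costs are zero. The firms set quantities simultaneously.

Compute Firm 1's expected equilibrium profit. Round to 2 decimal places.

Type-c best response for Firm 2: q₂(c) = (85 − c) − q₁/2.
Firm 1 maximizes expected profit; its first-order condition is 85 − q₁ − (1/2)E[q₂] − 26 = 0.
Substituting E[q₂] and solving: E[c₂] = 20, so q₁ = (85 − 2·26 + 20)/(3/2) = 35.3333.
E[P] = 85 − (1/2)·(q₁ + E[q₂]) = 43.6667; Firm 1's expected profit = (E[P] − 26)·q₁ = (43.6667 − 26)·35.3333 = 624.222.

624.22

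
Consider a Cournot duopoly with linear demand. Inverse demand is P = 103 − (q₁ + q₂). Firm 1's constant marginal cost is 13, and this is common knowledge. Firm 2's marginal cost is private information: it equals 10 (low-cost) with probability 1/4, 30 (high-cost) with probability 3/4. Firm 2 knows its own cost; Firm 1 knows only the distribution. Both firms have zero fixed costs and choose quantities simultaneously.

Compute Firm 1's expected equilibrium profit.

Type-c best response for Firm 2: q₂(c) = (103 − c)/2 − q₁/2.
Firm 1 maximizes expected profit; its first-order condition is 103 − 2q₁ − E[q₂] − 13 = 0.
Substituting E[q₂] and solving: E[c₂] = 25, so q₁ = (103 − 2·13 + 25)/3 = 34.
E[P] = 103 − (q₁ + E[q₂]) = 47; Firm 1's expected profit = (E[P] − 13)·q₁ = (47 − 13)·34 = 1156.

1156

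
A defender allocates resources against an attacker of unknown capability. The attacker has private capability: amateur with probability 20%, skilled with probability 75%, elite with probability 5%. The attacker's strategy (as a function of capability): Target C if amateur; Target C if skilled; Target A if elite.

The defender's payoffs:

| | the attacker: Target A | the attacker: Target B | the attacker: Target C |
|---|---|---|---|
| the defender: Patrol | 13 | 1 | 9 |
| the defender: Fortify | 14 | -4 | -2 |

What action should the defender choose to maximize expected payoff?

Patrol

Compute the defender's expected payoff for each action, taking the expectation over the attacker's type.
E[Patrol] = 0.2·(9) + 0.75·(9) + 0.05·(13) = 9.2
E[Fortify] = 0.2·(-2) + 0.75·(-2) + 0.05·(14) = -1.2
Best response: Patrol (9.2 is the largest).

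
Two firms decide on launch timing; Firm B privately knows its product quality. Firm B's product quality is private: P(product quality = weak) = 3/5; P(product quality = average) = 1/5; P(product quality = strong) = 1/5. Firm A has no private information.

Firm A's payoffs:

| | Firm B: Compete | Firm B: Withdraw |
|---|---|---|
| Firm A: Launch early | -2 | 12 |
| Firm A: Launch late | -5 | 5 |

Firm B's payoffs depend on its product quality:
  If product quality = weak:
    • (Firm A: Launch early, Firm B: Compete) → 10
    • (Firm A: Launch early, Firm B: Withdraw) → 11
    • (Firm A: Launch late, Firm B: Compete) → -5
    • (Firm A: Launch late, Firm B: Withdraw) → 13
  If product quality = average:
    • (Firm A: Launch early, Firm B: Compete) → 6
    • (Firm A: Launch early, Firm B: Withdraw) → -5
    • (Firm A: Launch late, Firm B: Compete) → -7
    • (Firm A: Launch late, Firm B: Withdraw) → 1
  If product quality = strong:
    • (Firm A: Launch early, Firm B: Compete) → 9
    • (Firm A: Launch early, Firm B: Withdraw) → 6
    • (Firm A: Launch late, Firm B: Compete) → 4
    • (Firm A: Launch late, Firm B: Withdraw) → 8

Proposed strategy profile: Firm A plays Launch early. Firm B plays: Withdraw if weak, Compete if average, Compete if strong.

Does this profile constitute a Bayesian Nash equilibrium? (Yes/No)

Firm A plays Launch early: E[Launch early] = 3/5·(12) + 1/5·(-2) + 1/5·(-2) = 32/5; E[Launch late] = 1. Best-responding. ✓
Firm B (product quality weak), facing Launch early: Compete gives 10, Withdraw gives 11. Proposed Withdraw is best. ✓
Firm B (product quality average), facing Launch early: Compete gives 6, Withdraw gives -5. Proposed Compete is best. ✓
Firm B (product quality strong), facing Launch early: Compete gives 9, Withdraw gives 6. Proposed Compete is best. ✓

Yes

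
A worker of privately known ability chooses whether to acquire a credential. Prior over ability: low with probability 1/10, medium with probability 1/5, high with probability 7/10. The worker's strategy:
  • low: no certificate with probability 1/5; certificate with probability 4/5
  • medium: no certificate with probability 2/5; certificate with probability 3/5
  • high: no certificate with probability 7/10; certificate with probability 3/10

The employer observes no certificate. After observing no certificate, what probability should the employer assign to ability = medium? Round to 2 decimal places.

0.14

P(no certificate) = (1/10)·(1/5) + (1/5)·(2/5) + (7/10)·(7/10) = 59/100
P(medium | no certificate) = ((1/5)·(2/5)) / (59/100) = (2/25) / (59/100) = 8/59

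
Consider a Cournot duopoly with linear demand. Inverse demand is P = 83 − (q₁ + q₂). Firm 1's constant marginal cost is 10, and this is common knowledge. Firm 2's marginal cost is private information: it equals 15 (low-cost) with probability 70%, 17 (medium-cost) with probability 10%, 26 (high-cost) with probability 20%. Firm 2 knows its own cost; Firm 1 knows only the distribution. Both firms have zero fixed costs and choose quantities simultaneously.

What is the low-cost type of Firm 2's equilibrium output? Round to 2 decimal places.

Each type of Firm 2 best-responds to q₁; Firm 1 best-responds to the expected q₂ over Firm 2's types.
Firm 2 with cost c maximizes (83 − (q₁+q₂) − c)·q₂, giving q₂(c) = (83 − c − q₁)/2.
E[c₂] = 0.7·15 + 0.1·17 + 0.2·26 = 17.4
Firm 1's FOC against E[q₂] yields q₁ = (83 − 2·10 + E[c₂])/3 = (83 − 20 + 17.4)/3 = 26.8.
q₂(low-cost) = (83 − 15 − 26.8)/2 = 20.6.

20.60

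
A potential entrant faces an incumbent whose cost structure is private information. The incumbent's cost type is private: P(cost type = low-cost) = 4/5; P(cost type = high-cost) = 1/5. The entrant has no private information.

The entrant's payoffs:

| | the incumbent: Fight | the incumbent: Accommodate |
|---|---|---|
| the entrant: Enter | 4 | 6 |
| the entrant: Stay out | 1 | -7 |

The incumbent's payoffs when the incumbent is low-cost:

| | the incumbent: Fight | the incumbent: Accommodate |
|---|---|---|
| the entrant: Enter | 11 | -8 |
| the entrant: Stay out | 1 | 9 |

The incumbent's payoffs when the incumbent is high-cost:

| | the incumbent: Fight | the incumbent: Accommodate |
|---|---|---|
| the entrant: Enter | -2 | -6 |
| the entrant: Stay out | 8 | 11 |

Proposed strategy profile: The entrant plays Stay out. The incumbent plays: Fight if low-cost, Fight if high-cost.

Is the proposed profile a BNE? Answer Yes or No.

The entrant plays Stay out: E[Stay out] = 4/5·(1) + 1/5·(1) = 1; E[Enter] = 4. Not best-responding. ✗
The incumbent (cost type low-cost), facing Stay out: Fight gives 1, Accommodate gives 9. Proposed Fight is not best — profitable deviation exists. ✗
The incumbent (cost type high-cost), facing Stay out: Fight gives 8, Accommodate gives 11. Proposed Fight is not best — profitable deviation exists. ✗

No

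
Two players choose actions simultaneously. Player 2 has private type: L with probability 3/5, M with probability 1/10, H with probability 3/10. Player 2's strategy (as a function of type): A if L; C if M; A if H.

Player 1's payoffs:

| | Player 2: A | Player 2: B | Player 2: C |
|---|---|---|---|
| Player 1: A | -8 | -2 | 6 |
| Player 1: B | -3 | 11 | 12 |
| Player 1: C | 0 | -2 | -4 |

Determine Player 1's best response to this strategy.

C

E[A] = 3/5·(-8) + 1/10·(6) + 3/10·(-8) = -33/5
E[B] = 3/5·(-3) + 1/10·(12) + 3/10·(-3) = -3/2
E[C] = 3/5·(0) + 1/10·(-4) + 3/10·(0) = -2/5
Best response: C (-2/5 is the largest).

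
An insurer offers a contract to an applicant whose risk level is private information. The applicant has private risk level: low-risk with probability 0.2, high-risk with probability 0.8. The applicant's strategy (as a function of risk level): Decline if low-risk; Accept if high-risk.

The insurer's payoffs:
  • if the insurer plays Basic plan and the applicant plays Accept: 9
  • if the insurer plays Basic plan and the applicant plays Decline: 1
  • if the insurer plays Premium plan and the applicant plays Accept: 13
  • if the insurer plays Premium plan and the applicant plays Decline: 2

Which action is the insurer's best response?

Compute the insurer's expected payoff for each action, taking the expectation over the applicant's type.
E[Basic plan] = 0.2·(1) + 0.8·(9) = 7.4
E[Premium plan] = 0.2·(2) + 0.8·(13) = 10.8
Best response: Premium plan (10.8 is the largest).

Premium plan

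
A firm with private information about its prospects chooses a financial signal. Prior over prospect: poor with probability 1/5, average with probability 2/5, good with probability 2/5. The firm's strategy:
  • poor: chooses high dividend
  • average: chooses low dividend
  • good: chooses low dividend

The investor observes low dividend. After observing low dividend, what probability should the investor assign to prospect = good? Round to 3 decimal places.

0.500

P(low dividend) = (1/5)·0 + (2/5)·1 + (2/5)·1 = 4/5
P(good | low dividend) = ((2/5)·1) / (4/5) = (2/5) / (4/5) = 1/2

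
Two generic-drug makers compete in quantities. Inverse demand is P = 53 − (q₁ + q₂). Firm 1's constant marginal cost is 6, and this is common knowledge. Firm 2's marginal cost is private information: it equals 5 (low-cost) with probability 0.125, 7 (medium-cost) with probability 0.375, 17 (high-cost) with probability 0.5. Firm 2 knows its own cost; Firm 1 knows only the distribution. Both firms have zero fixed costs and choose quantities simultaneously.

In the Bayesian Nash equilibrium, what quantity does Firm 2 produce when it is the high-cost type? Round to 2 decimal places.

Type-c best response for Firm 2: q₂(c) = (53 − c)/2 − q₁/2.
Firm 1 maximizes expected profit; its first-order condition is 53 − 2q₁ − E[q₂] − 6 = 0.
Substituting E[q₂] and solving: E[c₂] = 11.75, so q₁ = (53 − 2·6 + 11.75)/3 = 17.5833.
q₂(high-cost) = (53 − 17 − 17.5833)/2 = 9.20833.

9.21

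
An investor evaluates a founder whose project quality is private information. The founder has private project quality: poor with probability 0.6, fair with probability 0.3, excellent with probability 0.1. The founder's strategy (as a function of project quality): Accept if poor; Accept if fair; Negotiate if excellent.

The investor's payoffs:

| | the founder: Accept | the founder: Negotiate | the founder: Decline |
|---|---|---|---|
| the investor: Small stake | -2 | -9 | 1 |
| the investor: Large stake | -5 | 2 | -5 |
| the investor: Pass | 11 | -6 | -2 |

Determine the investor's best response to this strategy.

Pass

E[Small stake] = 0.6·(-2) + 0.3·(-2) + 0.1·(-9) = -2.7
E[Large stake] = 0.6·(-5) + 0.3·(-5) + 0.1·(2) = -4.3
E[Pass] = 0.6·(11) + 0.3·(11) + 0.1·(-6) = 9.3
Best response: Pass (9.3 is the largest).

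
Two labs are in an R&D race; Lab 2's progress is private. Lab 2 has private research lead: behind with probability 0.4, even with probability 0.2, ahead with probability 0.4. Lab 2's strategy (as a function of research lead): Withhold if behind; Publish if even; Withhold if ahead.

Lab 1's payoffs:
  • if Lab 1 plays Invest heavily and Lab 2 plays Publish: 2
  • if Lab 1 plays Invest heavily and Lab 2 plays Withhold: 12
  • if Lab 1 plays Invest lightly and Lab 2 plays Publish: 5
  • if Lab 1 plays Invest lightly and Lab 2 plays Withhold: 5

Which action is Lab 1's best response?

Invest heavily

E[Invest heavily] = 0.4·(12) + 0.2·(2) + 0.4·(12) = 10
E[Invest lightly] = 0.4·(5) + 0.2·(5) + 0.4·(5) = 5
Best response: Invest heavily (10 is the largest).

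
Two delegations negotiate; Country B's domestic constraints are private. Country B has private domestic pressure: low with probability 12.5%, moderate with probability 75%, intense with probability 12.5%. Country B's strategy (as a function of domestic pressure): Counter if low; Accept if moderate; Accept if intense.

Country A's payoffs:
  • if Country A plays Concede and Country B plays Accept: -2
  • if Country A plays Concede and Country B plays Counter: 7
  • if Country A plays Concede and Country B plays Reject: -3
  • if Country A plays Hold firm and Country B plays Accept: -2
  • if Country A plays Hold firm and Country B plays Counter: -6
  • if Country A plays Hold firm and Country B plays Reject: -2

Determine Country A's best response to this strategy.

Concede

E[Concede] = 0.125·(7) + 0.75·(-2) + 0.125·(-2) = -0.875
E[Hold firm] = 0.125·(-6) + 0.75·(-2) + 0.125·(-2) = -2.5
Best response: Concede (-0.875 is the largest).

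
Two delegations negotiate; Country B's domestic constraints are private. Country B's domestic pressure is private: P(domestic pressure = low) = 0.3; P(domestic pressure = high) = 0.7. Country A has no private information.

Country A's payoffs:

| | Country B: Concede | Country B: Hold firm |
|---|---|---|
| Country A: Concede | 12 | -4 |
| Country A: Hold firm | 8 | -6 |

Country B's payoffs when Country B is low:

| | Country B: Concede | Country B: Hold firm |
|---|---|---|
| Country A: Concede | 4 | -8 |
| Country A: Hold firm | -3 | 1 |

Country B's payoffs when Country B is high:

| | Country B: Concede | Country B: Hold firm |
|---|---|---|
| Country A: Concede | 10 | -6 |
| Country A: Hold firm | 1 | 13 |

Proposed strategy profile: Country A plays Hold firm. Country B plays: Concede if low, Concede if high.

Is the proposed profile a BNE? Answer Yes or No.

A profile is a BNE iff every type of every player is best-responding given beliefs about the other side.
Country A plays Hold firm: E[Hold firm] = 0.3·(8) + 0.7·(8) = 8; E[Concede] = 12. Not best-responding. ✗
Country B (domestic pressure low), facing Hold firm: Concede gives -3, Hold firm gives 1. Proposed Concede is not best — profitable deviation exists. ✗
Country B (domestic pressure high), facing Hold firm: Concede gives 1, Hold firm gives 13. Proposed Concede is not best — profitable deviation exists. ✗

No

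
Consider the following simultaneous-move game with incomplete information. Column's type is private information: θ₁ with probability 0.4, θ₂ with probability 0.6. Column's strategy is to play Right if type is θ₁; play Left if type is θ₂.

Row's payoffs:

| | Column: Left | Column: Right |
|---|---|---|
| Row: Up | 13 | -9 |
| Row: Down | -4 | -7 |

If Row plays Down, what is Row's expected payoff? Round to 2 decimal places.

E[Down] = 0.4·(-7) + 0.6·(-4) = (-2.8) + (-2.4) = -5.2

-5.20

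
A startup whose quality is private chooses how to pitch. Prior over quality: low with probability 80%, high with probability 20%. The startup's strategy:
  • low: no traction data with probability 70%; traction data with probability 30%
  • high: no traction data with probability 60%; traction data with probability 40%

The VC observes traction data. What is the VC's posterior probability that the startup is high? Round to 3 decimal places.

0.250

P(traction data) = 0.8·0.3 + 0.2·0.4 = 0.32
P(high | traction data) = (0.2·0.4) / 0.32 = 0.08 / 0.32 = 0.25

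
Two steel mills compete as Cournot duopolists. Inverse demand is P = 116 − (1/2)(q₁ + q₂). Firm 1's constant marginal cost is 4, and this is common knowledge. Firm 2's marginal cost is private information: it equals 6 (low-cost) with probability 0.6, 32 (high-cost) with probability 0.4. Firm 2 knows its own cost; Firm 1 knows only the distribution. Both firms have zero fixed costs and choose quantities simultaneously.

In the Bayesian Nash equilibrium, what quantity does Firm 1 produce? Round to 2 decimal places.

82.93

Each type of Firm 2 best-responds to q₁; Firm 1 best-responds to the expected q₂ over Firm 2's types.
Firm 2 with cost c maximizes (116 − (1/2)(q₁+q₂) − c)·q₂, giving q₂(c) = (116 − c − (1/2)q₁).
E[c₂] = 0.6·6 + 0.4·32 = 16.4
Firm 1's FOC against E[q₂] yields q₁ = (116 − 2·4 + E[c₂])/(3/2) = (116 − 8 + 16.4)/(3/2) = 82.9333.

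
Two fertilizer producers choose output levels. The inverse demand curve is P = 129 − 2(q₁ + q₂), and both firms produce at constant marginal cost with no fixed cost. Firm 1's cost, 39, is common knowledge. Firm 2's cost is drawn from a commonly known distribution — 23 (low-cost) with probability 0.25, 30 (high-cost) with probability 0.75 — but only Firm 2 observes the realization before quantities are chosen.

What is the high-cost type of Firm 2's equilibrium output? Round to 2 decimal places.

18.15

Type-c best response for Firm 2: q₂(c) = (129 − c)/4 − q₁/2.
Firm 1 maximizes expected profit; its first-order condition is 129 − 4q₁ − 2E[q₂] − 39 = 0.
Substituting E[q₂] and solving: E[c₂] = 28.25, so q₁ = (129 − 2·39 + 28.25)/6 = 13.2083.
q₂(high-cost) = (129 − 30 − 2·13.2083)/4 = 18.1458.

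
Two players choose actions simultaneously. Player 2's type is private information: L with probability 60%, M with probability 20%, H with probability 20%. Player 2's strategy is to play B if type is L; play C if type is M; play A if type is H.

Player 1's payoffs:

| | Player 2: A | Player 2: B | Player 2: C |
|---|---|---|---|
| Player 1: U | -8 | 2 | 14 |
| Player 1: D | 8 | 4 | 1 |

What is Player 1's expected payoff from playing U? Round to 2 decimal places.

E[U] = 0.6·2 + 0.2·14 + 0.2·(-8) = 1.2 + 2.8 + (-1.6) = 2.4

2.40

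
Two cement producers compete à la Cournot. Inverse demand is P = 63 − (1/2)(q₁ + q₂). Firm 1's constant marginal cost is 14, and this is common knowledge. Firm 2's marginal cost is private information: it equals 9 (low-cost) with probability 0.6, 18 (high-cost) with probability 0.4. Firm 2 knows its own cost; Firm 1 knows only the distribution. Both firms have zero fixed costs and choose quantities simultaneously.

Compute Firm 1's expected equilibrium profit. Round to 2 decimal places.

Firm 2 with cost c maximizes (63 − (1/2)(q₁+q₂) − c)·q₂, giving q₂(c) = (63 − c − (1/2)q₁).
E[c₂] = 0.6·9 + 0.4·18 = 12.6
Firm 1's FOC against E[q₂] yields q₁ = (63 − 2·14 + E[c₂])/(3/2) = (63 − 28 + 12.6)/(3/2) = 31.7333.
E[P] = 63 − (1/2)·(q₁ + E[q₂]) = 29.8667; Firm 1's expected profit = (E[P] − 14)·q₁ = (29.8667 − 14)·31.7333 = 503.502.

503.50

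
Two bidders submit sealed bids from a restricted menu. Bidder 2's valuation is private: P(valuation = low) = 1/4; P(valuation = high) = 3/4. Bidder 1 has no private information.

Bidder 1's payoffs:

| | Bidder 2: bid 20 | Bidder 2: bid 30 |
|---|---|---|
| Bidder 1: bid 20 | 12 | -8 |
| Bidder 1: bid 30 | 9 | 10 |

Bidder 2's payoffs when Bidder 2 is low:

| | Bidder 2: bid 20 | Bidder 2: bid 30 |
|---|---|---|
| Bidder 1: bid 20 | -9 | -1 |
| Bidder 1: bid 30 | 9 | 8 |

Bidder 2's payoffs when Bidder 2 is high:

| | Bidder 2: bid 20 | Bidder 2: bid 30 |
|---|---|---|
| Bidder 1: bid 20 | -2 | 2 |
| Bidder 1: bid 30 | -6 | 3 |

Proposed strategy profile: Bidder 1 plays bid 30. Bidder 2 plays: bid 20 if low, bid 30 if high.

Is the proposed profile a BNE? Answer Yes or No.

A profile is a BNE iff every type of every player is best-responding given beliefs about the other side.
Bidder 1 plays bid 30: E[bid 30] = 1/4·(9) + 3/4·(10) = 39/4; E[bid 20] = -3. Best-responding. ✓
Bidder 2 (valuation low), facing bid 30: bid 20 gives 9, bid 30 gives 8. Proposed bid 20 is best. ✓
Bidder 2 (valuation high), facing bid 30: bid 20 gives -6, bid 30 gives 3. Proposed bid 30 is best. ✓

Yes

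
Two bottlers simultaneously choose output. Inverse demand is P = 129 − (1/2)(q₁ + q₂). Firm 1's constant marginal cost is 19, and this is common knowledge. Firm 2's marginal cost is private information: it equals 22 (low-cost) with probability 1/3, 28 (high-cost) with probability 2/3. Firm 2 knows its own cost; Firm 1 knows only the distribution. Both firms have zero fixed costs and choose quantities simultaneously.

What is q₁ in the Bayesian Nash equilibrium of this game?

78

Type-c best response for Firm 2: q₂(c) = (129 − c) − q₁/2.
Firm 1 maximizes expected profit; its first-order condition is 129 − q₁ − (1/2)E[q₂] − 19 = 0.
Substituting E[q₂] and solving: E[c₂] = 26, so q₁ = (129 − 2·19 + 26)/(3/2) = 78.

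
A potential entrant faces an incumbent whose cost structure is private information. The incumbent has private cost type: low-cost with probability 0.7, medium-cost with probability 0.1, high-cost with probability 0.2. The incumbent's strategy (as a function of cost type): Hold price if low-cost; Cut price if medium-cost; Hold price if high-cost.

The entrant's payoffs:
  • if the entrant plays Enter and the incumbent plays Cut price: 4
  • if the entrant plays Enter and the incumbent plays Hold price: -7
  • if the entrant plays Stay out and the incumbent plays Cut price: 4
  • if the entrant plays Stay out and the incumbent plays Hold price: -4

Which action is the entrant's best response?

Compute the entrant's expected payoff for each action, taking the expectation over the incumbent's type.
E[Enter] = 0.7·(-7) + 0.1·(4) + 0.2·(-7) = -5.9
E[Stay out] = 0.7·(-4) + 0.1·(4) + 0.2·(-4) = -3.2
Best response: Stay out (-3.2 is the largest).

Stay out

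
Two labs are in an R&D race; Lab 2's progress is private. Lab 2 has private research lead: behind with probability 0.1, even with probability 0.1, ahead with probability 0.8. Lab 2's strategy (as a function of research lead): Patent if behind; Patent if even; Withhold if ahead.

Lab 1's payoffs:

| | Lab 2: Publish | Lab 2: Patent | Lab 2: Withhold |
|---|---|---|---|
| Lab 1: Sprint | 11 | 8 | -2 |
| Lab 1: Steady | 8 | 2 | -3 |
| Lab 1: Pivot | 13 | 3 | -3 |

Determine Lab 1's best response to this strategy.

Sprint

E[Sprint] = 0.1·(8) + 0.1·(8) + 0.8·(-2) = 0
E[Steady] = 0.1·(2) + 0.1·(2) + 0.8·(-3) = -2
E[Pivot] = 0.1·(3) + 0.1·(3) + 0.8·(-3) = -1.8
Best response: Sprint (0 is the largest).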